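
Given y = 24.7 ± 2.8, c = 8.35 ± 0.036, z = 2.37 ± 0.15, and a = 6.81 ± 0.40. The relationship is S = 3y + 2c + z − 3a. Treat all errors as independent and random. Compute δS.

For a sum/difference, combine absolute errors in quadrature:
  (3·δy)² = 70.6;  (2·δc)² = 0.00518;  (δz)² = 0.0225;  (3·δa)² = 1.44
δS = √(72.0) = 8.49

8.49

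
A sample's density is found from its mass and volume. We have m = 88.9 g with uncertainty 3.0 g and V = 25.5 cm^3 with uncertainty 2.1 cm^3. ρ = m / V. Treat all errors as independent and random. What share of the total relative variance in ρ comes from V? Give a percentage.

85.6%

(δρ/ρ)² = (1·δm/m)² + (-1·δV/V)²
  m term: (1×0.0337)² = 0.00114
  V term: (-1×0.0824)² = 0.00678
Total = 0.00792. Share from V = 0.00678/0.00792 = 0.856.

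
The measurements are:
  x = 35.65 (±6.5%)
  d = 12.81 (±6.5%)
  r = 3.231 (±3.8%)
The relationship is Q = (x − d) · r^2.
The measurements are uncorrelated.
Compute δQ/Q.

0.132

Let u = x − d = 22.84. δu = √(δx² + δd²) = √(5.37 + 0.693) = 2.46, so δu/u = 0.108.
Q is then a monomial in u, r:
δQ/Q = √((δu/u)² + (2·δr/r)²) = √(0.0116 + 0.00578) = 0.132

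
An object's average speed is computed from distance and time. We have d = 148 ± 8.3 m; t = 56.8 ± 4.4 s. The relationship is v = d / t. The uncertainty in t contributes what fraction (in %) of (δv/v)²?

65.6%

(δv/v)² = (1·δd/d)² + (-1·δt/t)²
  d term: (1×0.0561)² = 0.00315
  t term: (-1×0.0775)² = 0.00600
Total = 0.00915. Share from t = 0.00600/0.00915 = 0.656.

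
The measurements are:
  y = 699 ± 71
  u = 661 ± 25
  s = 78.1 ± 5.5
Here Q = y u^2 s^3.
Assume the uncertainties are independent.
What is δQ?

3.58e+13

Q is a product of powers, so relative uncertainties combine in quadrature:
  (1·δy/y)² = (1×0.102)² = 0.0103;  (2·δu/u)² = (2×0.0378)² = 0.00572;  (3·δs/s)² = (3×0.0704)² = 0.0446
δQ/Q = √(0.0607) = 0.246
Q = 1.45e+14, so δQ = 0.246 × 1.45e+14 = 3.58e+13.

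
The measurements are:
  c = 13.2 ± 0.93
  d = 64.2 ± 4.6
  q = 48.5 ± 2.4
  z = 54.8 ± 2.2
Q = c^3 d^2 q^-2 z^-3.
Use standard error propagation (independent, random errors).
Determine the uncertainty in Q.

For a monomial Q ∝ c^3, d^2, q^-2, z^-3, fractional errors add in quadrature:
  (3·δc/c)² = (3×0.0705)² = 0.0447;  (2·δd/d)² = (2×0.0717)² = 0.0205;  (-2·δq/q)² = (-2×0.0495)² = 0.00979;  (-3·δz/z)² = (-3×0.0401)² = 0.0145
δQ/Q = √(0.0895) = 0.299
Q = 0.0245, so δQ = 0.299 × 0.0245 = 0.00733.

0.00733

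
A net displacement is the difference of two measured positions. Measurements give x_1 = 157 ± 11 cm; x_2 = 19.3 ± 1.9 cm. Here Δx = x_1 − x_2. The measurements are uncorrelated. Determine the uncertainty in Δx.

Absolute uncertainties add in quadrature for a linear combination:
  (δx_1)² = 121;  (δx_2)² = 3.61
δΔx = √(125) = 11.2 cm

11.2 cm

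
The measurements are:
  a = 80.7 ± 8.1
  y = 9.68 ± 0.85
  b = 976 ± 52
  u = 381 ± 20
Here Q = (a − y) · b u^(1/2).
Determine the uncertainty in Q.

1.75e+05

Let w = a − y = 71.0. δw = √(δa² + δy²) = √(65.6 + 0.722) = 8.14, so δw/w = 0.115.
Q is then a monomial in w, b, u:
δQ/Q = √((δw/w)² + (1·δb/b)² + (½·δu/u)²) = √(0.0132 + 0.00284 + 0.000689) = 0.129
Q = 1.35e+06, so δQ = 0.129 × 1.35e+06 = 1.75e+05.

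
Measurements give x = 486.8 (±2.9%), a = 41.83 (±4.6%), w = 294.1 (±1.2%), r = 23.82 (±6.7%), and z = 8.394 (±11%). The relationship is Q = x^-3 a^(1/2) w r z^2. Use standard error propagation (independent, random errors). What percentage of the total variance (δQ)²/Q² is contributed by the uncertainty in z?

79.2%

(δQ/Q)² = (-3·δx/x)² + (½·δa/a)² + (1·δw/w)² + (1·δr/r)² + (2·δz/z)²
  x term: (-3×0.0290)² = 0.00757
  a term: (0.5×0.0460)² = 0.000529
  w term: (1×0.0120)² = 0.000144
  r term: (1×0.0670)² = 0.00449
  z term: (2×0.110)² = 0.0484
Total = 0.0611. Share from z = 0.0484/0.0611 = 0.792.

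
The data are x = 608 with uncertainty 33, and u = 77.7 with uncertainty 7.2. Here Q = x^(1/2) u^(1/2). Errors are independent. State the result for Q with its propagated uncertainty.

For a monomial Q ∝ x^(1/2), u^(1/2), fractional errors add in quadrature:
  (½·δx/x)² = (0.5×0.0543)² = 0.000736;  (½·δu/u)² = (0.5×0.0927)² = 0.00215
δQ/Q = √(0.00288) = 0.0537
Q = 217, so δQ = 0.0537 × 217 = 11.7.

217 ± 11.7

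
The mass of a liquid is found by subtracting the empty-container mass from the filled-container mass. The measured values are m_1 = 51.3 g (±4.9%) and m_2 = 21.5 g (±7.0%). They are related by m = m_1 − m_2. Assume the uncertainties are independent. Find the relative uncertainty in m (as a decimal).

0.0983

Each term contributes (cᵢ δxᵢ)² to (δm)²:
  (δm_1)² = 6.32;  (δm_2)² = 2.27
δm = √(8.58) = 2.93 g
m = 29.8 g, so δm/m = 2.93/29.8 = 0.0983.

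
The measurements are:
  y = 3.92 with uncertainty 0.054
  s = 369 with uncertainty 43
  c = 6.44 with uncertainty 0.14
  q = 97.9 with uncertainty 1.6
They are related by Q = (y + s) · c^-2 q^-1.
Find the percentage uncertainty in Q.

Let u = y + s = 373. δu = √(δy² + δs²) = √(0.00292 + 1850) = 43.0, so δu/u = 0.115.
Q is then a monomial in u, c, q:
δQ/Q = √((δu/u)² + (-2·δc/c)² + (-1·δq/q)²) = √(0.0133 + 0.00189 + 0.000267) = 0.124

12.4%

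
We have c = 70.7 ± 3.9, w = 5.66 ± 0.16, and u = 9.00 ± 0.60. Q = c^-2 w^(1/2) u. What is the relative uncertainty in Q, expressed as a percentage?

Since Q is a product/quotient, work with relative uncertainties:
  (-2·δc/c)² = (-2×0.0552)² = 0.0122;  (½·δw/w)² = (0.5×0.0283)² = 0.000200;  (1·δu/u)² = (1×0.0667)² = 0.00444
δQ/Q = √(0.0168) = 0.130

13.0%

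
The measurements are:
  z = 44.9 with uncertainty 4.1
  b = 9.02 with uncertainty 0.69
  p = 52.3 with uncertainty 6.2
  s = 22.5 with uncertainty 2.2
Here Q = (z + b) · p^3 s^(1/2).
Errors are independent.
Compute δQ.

Let u = z + b = 53.9. δu = √(δz² + δb²) = √(16.8 + 0.476) = 4.16, so δu/u = 0.0771.
Q is then a monomial in u, p, s:
δQ/Q = √((δu/u)² + (3·δp/p)² + (½·δs/s)²) = √(0.00595 + 0.126 + 0.00239) = 0.367
Q = 3.66e+07, so δQ = 0.367 × 3.66e+07 = 1.34e+07.

1.34e+07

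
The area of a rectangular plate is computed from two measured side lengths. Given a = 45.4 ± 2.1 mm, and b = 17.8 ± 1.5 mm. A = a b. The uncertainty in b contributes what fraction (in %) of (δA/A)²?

(δA/A)² = (1·δa/a)² + (1·δb/b)²
  a term: (1×0.0463)² = 0.00214
  b term: (1×0.0843)² = 0.00710
Total = 0.00924. Share from b = 0.00710/0.00924 = 0.768.

76.8%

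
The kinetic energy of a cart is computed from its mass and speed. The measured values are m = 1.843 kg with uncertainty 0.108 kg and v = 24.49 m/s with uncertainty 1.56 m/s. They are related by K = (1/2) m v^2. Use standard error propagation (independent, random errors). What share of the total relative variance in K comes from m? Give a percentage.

17.5%

(δK/K)² = (1·δm/m)² + (2·δv/v)²
  m term: (1×0.0586)² = 0.00343
  v term: (2×0.0637)² = 0.0162
Total = 0.0197. Share from m = 0.00343/0.0197 = 0.175.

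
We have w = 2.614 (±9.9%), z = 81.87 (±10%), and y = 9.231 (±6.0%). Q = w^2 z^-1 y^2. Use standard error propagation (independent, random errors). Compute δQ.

Each factor contributes (exponent × relative error)² to (δQ/Q)²:
  (2·δw/w)² = (2×0.0990)² = 0.0392;  (-1·δz/z)² = (-1×0.100)² = 0.0100;  (2·δy/y)² = (2×0.0600)² = 0.0144
δQ/Q = √(0.0636) = 0.252
Q = 7.112, so δQ = 0.252 × 7.112 = 1.79.

1.79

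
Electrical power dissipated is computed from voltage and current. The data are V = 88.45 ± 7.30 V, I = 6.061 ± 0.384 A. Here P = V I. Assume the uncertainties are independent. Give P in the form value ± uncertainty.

536.1 ± 55.8 W

Each factor contributes (exponent × relative error)² to (δP/P)²:
  (1·δV/V)² = (1×0.0825)² = 0.00681;  (1·δI/I)² = (1×0.0634)² = 0.00401
δP/P = √(0.0108) = 0.104
P = 536.1 W, so δP = 0.104 × 536.1 = 55.8 W.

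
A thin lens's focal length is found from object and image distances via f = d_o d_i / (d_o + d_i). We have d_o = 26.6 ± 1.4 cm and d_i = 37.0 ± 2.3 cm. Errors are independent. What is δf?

∂f/∂d_o = (d_i/(d_o+d_i))² = 0.338;  ∂f/∂d_i = (d_o/(d_o+d_i))² = 0.175
δf = √((∂f/∂d_o · δd_o)² + (∂f/∂d_i · δd_i)²) = √(0.225 + 0.162) = 0.622 cm

0.622 cm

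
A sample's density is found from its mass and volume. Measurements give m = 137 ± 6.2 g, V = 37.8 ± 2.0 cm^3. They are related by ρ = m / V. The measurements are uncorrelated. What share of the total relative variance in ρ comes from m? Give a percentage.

(δρ/ρ)² = (1·δm/m)² + (-1·δV/V)²
  m term: (1×0.0453)² = 0.00205
  V term: (-1×0.0529)² = 0.00280
Total = 0.00485. Share from m = 0.00205/0.00485 = 0.422.

42.2%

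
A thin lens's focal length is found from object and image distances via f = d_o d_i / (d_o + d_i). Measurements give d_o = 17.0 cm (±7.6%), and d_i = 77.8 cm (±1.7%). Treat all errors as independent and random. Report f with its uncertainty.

∂f/∂d_o = (d_i/(d_o+d_i))² = 0.674;  ∂f/∂d_i = (d_o/(d_o+d_i))² = 0.0322
δf = √((∂f/∂d_o · δd_o)² + (∂f/∂d_i · δd_i)²) = √(0.757 + 0.00181) = 0.871 cm
f = 14.0 cm.

14.0 ± 0.871 cm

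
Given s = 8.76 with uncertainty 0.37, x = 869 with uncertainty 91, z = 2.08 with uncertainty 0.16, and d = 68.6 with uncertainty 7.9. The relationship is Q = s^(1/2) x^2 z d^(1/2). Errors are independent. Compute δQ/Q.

0.231

Since Q is a product/quotient, work with relative uncertainties:
  (½·δs/s)² = (0.5×0.0422)² = 0.000446;  (2·δx/x)² = (2×0.105)² = 0.0439;  (1·δz/z)² = (1×0.0769)² = 0.00592;  (½·δd/d)² = (0.5×0.115)² = 0.00332
δQ/Q = √(0.0535) = 0.231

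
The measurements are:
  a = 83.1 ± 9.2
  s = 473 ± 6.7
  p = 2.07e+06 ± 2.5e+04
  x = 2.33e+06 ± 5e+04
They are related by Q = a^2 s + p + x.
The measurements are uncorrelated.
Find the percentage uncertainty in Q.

9.48%

Let w = a^2·s = 3.27e+06. δw/w = √((2·δa/a)² + (1·δs/s)²) = √(0.0490 + 0.000201) = 0.222, so δw = 7.25e+05.
Q = w + p + x: δQ = √(δw² + δp² + δx²) = √(5.25e+11 + 6.25e+08 + 2.5e+09) = 7.27e+05
Q = 7.67e+06, so δQ/Q = 7.27e+05/7.67e+06 = 0.0948.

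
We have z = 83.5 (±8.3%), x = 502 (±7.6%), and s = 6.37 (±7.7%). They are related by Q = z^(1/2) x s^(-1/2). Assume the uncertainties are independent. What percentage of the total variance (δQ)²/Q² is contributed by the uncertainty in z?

(δQ/Q)² = (½·δz/z)² + (1·δx/x)² + (−½·δs/s)²
  z term: (0.5×0.0830)² = 0.00172
  x term: (1×0.0760)² = 0.00578
  s term: (-0.5×0.0770)² = 0.00148
Total = 0.00898. Share from z = 0.00172/0.00898 = 0.192.

19.2%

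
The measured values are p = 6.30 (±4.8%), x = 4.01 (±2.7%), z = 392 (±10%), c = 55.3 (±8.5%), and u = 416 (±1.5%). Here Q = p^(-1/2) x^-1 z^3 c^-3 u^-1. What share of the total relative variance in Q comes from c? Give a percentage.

(δQ/Q)² = (−½·δp/p)² + (-1·δx/x)² + (3·δz/z)² + (-3·δc/c)² + (-1·δu/u)²
  p term: (-0.5×0.0480)² = 0.000576
  x term: (-1×0.0270)² = 0.000729
  z term: (3×0.100)² = 0.0900
  c term: (-3×0.0850)² = 0.0650
  u term: (-1×0.0150)² = 0.000225
Total = 0.157. Share from c = 0.0650/0.157 = 0.415.

41.5%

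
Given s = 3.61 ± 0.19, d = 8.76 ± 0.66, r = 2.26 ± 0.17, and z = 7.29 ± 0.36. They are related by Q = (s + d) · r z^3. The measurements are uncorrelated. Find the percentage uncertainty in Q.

Let u = s + d = 12.4. δu = √(δs² + δd²) = √(0.0361 + 0.436) = 0.687, so δu/u = 0.0555.
Q is then a monomial in u, r, z:
δQ/Q = √((δu/u)² + (1·δr/r)² + (3·δz/z)²) = √(0.00308 + 0.00566 + 0.0219) = 0.175

17.5%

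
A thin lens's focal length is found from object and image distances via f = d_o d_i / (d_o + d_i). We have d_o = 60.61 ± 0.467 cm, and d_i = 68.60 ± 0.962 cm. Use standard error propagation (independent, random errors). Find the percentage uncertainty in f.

∂f/∂d_o = (d_i/(d_o+d_i))² = 0.282;  ∂f/∂d_i = (d_o/(d_o+d_i))² = 0.220
δf = √((∂f/∂d_o · δd_o)² + (∂f/∂d_i · δd_i)²) = √(0.0173 + 0.0448) = 0.249 cm
f = 32.18 cm, so δf/f = 0.249/32.18 = 0.00775.

0.775%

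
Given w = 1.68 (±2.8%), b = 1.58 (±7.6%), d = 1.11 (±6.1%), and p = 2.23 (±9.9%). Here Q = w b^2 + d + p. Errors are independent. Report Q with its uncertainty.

Let h = w·b^2 = 4.19. δh/h = √((1·δw/w)² + (2·δb/b)²) = √(0.000784 + 0.0231) = 0.155, so δh = 0.648.
Q = h + d + p: δQ = √(δh² + δd² + δp²) = √(0.420 + 0.00458 + 0.0487) = 0.688
Q = 7.53.

7.53 ± 0.688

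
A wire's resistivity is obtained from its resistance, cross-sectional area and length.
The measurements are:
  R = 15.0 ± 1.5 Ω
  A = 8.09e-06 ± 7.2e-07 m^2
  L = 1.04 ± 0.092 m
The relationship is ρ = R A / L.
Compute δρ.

1.87e-05 Ω·m

Each factor contributes (exponent × relative error)² to (δρ/ρ)²:
  (1·δR/R)² = (1×0.100)² = 0.0100;  (1·δA/A)² = (1×0.0890)² = 0.00792;  (-1·δL/L)² = (-1×0.0885)² = 0.00783
δρ/ρ = √(0.0257) = 0.160
ρ = 0.000117 Ω·m, so δρ = 0.160 × 0.000117 = 1.87e-05 Ω·m.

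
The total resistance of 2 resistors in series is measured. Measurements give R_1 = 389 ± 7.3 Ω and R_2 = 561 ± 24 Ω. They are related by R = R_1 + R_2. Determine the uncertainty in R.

25.1 Ω

Sums and differences: (δR)² = Σ (cᵢ δxᵢ)².
  (δR_1)² = 53.3;  (δR_2)² = 576
δR = √(629) = 25.1 Ω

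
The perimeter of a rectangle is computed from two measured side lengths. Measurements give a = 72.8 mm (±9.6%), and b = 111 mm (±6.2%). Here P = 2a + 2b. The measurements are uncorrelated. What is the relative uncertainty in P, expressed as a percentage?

P is a linear combination, so absolute uncertainties add in quadrature:
  (2·δa)² = 195;  (2·δb)² = 189
δP = √(385) = 19.6 mm
P = 368 mm, so δP/P = 19.6/368 = 0.0534.

5.34%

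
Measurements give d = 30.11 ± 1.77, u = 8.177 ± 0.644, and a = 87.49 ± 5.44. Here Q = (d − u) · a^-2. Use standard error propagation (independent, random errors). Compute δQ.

Let w = d − u = 21.93. δw = √(δd² + δu²) = √(3.13 + 0.415) = 1.88, so δw/w = 0.0859.
Q is then a monomial in w, a:
δQ/Q = √((δw/w)² + (-2·δa/a)²) = √(0.00737 + 0.0155) = 0.151
Q = 0.002865, so δQ = 0.151 × 0.002865 = 0.000433.

0.000433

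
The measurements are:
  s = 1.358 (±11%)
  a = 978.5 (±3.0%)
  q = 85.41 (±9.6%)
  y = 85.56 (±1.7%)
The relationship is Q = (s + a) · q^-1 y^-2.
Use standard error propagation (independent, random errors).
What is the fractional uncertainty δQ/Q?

0.106

Let u = s + a = 979.9. δu = √(δs² + δa²) = √(0.0223 + 862) = 29.4, so δu/u = 0.0300.
Q is then a monomial in u, q, y:
δQ/Q = √((δu/u)² + (-1·δq/q)² + (-2·δy/y)²) = √(0.000898 + 0.00922 + 0.00116) = 0.106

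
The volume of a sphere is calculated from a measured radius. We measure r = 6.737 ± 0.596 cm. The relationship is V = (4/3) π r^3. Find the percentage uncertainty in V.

Since V is a product/quotient, work with relative uncertainties:
  (3·δr/r)² = (3×0.0885)² = 0.0704
δV/V = √(0.0704) = 0.265

26.5%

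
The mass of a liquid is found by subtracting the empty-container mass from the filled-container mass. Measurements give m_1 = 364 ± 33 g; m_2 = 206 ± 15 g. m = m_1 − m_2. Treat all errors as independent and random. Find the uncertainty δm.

Each term contributes (cᵢ δxᵢ)² to (δm)²:
  (δm_1)² = 1090;  (δm_2)² = 225
δm = √(1310) = 36.2 g

36.2 g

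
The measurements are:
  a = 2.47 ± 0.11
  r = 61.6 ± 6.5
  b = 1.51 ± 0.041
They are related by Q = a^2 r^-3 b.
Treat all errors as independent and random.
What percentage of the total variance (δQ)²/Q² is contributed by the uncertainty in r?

(δQ/Q)² = (2·δa/a)² + (-3·δr/r)² + (1·δb/b)²
  a term: (2×0.0445)² = 0.00793
  r term: (-3×0.106)² = 0.100
  b term: (1×0.0272)² = 0.000737
Total = 0.109. Share from r = 0.100/0.109 = 0.920.

92.0%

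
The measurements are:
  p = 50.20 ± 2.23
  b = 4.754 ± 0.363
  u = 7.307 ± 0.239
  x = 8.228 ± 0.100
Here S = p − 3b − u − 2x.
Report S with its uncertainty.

Absolute uncertainties add in quadrature for a linear combination:
  (δp)² = 4.97;  (3·δb)² = 1.19;  (δu)² = 0.0571;  (2·δx)² = 0.0400
δS = √(6.26) = 2.50
S = 12.18.

12.18 ± 2.50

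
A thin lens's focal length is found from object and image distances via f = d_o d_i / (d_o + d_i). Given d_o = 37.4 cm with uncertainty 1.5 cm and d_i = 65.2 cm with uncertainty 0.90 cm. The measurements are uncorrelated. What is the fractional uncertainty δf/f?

∂f/∂d_o = (d_i/(d_o+d_i))² = 0.404;  ∂f/∂d_i = (d_o/(d_o+d_i))² = 0.133
δf = √((∂f/∂d_o · δd_o)² + (∂f/∂d_i · δd_i)²) = √(0.367 + 0.0143) = 0.617 cm
f = 23.8 cm, so δf/f = 0.617/23.8 = 0.0260.

0.0260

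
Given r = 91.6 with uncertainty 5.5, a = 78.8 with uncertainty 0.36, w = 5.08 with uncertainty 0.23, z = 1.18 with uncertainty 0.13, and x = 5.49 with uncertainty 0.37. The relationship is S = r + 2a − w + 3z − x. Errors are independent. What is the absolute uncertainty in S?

Each term contributes (cᵢ δxᵢ)² to (δS)²:
  (δr)² = 30.2;  (2·δa)² = 0.518;  (δw)² = 0.0529;  (3·δz)² = 0.152;  (δx)² = 0.137
δS = √(31.1) = 5.58

5.58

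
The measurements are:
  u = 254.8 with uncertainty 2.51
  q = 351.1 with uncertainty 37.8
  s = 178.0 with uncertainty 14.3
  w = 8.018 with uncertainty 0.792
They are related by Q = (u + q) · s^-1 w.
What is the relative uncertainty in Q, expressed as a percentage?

14.2%

Let h = u + q = 605.9. δh = √(δu² + δq²) = √(6.30 + 1430) = 37.9, so δh/h = 0.0625.
Q is then a monomial in h, s, w:
δQ/Q = √((δh/h)² + (-1·δs/s)² + (1·δw/w)²) = √(0.00391 + 0.00645 + 0.00976) = 0.142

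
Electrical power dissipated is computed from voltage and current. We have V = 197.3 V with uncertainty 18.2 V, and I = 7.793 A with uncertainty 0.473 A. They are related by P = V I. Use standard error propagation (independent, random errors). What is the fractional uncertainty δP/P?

Relative error in a monomial: (δP/P)² = Σ (nᵢ · δxᵢ/xᵢ)².
  (1·δV/V)² = (1×0.0922)² = 0.00851;  (1·δI/I)² = (1×0.0607)² = 0.00368
δP/P = √(0.0122) = 0.110

0.110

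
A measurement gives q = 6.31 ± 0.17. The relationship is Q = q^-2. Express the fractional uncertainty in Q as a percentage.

5.39%

Q ∝ q^-2, so δQ/Q = |-2| · δq/q = 2 × 0.0269 = 0.0539.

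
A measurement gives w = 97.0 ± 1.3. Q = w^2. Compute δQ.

Q ∝ w^2, so δQ/Q = |2| · δw/w = 2 × 0.0134 = 0.0268.
Q = 9410, so δQ = 0.0268 × 9410 = 252.

252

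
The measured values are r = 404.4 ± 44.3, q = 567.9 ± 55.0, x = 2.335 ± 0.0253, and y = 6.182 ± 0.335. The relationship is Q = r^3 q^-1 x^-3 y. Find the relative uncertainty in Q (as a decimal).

0.348

Products/powers → add relative errors in quadrature, weighted by exponent:
  (3·δr/r)² = (3×0.110)² = 0.108;  (-1·δq/q)² = (-1×0.0968)² = 0.00938;  (-3·δx/x)² = (-3×0.0108)² = 0.00106;  (1·δy/y)² = (1×0.0542)² = 0.00294
δQ/Q = √(0.121) = 0.348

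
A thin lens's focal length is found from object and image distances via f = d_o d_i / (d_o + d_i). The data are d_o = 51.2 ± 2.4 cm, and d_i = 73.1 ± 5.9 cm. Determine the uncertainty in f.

∂f/∂d_o = (d_i/(d_o+d_i))² = 0.346;  ∂f/∂d_i = (d_o/(d_o+d_i))² = 0.170
δf = √((∂f/∂d_o · δd_o)² + (∂f/∂d_i · δd_i)²) = √(0.689 + 1.00) = 1.30 cm

1.30 cm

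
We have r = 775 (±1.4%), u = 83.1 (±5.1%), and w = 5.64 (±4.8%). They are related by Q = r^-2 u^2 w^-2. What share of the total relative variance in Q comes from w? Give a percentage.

(δQ/Q)² = (-2·δr/r)² + (2·δu/u)² + (-2·δw/w)²
  r term: (-2×0.0140)² = 0.000784
  u term: (2×0.0510)² = 0.0104
  w term: (-2×0.0480)² = 0.00922
Total = 0.0204. Share from w = 0.00922/0.0204 = 0.452.

45.2%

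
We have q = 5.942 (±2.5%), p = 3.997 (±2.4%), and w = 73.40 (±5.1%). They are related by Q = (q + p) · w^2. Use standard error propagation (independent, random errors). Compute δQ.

5540

Let u = q + p = 9.939. δu = √(δq² + δp²) = √(0.0221 + 0.00920) = 0.177, so δu/u = 0.0178.
Q is then a monomial in u, w:
δQ/Q = √((δu/u)² + (2·δw/w)²) = √(0.000317 + 0.0104) = 0.104
Q = 53550, so δQ = 0.104 × 53550 = 5540.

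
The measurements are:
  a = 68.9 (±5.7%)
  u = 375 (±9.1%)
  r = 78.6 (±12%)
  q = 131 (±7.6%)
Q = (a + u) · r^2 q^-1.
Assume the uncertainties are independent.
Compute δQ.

Let w = a + u = 444. δw = √(δa² + δu²) = √(15.4 + 1160) = 34.4, so δw/w = 0.0774.
Q is then a monomial in w, r, q:
δQ/Q = √((δw/w)² + (2·δr/r)² + (-1·δq/q)²) = √(0.00599 + 0.0576 + 0.00578) = 0.263
Q = 20900, so δQ = 0.263 × 20900 = 5510.

5510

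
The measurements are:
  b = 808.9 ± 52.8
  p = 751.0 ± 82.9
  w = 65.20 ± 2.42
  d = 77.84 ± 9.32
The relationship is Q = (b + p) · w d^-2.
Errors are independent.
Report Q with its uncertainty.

Let u = b + p = 1560. δu = √(δb² + δp²) = √(2790 + 6870) = 98.3, so δu/u = 0.0630.
Q is then a monomial in u, w, d:
δQ/Q = √((δu/u)² + (1·δw/w)² + (-2·δd/d)²) = √(0.00397 + 0.00138 + 0.0573) = 0.250
Q = 16.79, so δQ = 0.250 × 16.79 = 4.20.

16.79 ± 4.20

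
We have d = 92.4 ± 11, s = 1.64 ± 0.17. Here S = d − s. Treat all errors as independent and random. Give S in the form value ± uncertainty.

S is a linear combination, so absolute uncertainties add in quadrature:
  (δd)² = 121;  (δs)² = 0.0289
δS = √(121) = 11.0
S = 90.8.

90.8 ± 11.0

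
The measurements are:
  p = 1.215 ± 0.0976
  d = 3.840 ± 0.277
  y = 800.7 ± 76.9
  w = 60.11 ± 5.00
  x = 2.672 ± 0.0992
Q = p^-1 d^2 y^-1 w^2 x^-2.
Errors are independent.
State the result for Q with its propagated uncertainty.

Q is a product of powers, so relative uncertainties combine in quadrature:
  (-1·δp/p)² = (-1×0.0803)² = 0.00645;  (2·δd/d)² = (2×0.0721)² = 0.0208;  (-1·δy/y)² = (-1×0.0960)² = 0.00922;  (2·δw/w)² = (2×0.0832)² = 0.0277;  (-2·δx/x)² = (-2×0.0371)² = 0.00551
δQ/Q = √(0.0697) = 0.264
Q = 7.671, so δQ = 0.264 × 7.671 = 2.02.

7.671 ± 2.02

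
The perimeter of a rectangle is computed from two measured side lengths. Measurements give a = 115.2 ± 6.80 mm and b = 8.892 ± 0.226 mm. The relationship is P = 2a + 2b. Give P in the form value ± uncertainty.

Absolute uncertainties add in quadrature for a linear combination:
  (2·δa)² = 185;  (2·δb)² = 0.204
δP = √(185) = 13.6 mm
P = 248.2 mm.

248.2 ± 13.6 mm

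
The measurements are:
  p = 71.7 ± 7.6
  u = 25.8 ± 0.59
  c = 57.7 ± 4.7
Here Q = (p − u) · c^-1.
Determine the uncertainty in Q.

0.147

Let w = p − u = 45.9. δw = √(δp² + δu²) = √(57.8 + 0.348) = 7.62, so δw/w = 0.166.
Q is then a monomial in w, c:
δQ/Q = √((δw/w)² + (-1·δc/c)²) = √(0.0276 + 0.00664) = 0.185
Q = 0.795, so δQ = 0.185 × 0.795 = 0.147.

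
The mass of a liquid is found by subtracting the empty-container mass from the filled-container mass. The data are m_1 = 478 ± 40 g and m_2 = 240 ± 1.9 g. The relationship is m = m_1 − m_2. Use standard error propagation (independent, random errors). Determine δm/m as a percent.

16.8%

Absolute uncertainties add in quadrature for a linear combination:
  (δm_1)² = 1600;  (δm_2)² = 3.61
δm = √(1600) = 40.0 g
m = 238 g, so δm/m = 40.0/238 = 0.168.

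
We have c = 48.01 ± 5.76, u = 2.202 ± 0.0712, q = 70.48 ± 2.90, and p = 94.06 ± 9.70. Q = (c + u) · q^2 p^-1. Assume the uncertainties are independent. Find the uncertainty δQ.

464

Let w = c + u = 50.21. δw = √(δc² + δu²) = √(33.2 + 0.00507) = 5.76, so δw/w = 0.115.
Q is then a monomial in w, q, p:
δQ/Q = √((δw/w)² + (2·δq/q)² + (-1·δp/p)²) = √(0.0132 + 0.00677 + 0.0106) = 0.175
Q = 2652, so δQ = 0.175 × 2652 = 464.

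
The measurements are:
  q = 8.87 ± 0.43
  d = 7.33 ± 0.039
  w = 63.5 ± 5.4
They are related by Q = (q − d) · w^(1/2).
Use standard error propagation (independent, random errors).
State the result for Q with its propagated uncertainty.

Let u = q − d = 1.54. δu = √(δq² + δd²) = √(0.185 + 0.00152) = 0.432, so δu/u = 0.280.
Q is then a monomial in u, w:
δQ/Q = √((δu/u)² + (½·δw/w)²) = √(0.0786 + 0.00181) = 0.284
Q = 12.3, so δQ = 0.284 × 12.3 = 3.48.

12.3 ± 3.48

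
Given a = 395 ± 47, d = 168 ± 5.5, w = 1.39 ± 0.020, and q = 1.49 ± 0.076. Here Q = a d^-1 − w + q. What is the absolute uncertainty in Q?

0.301

Let p = a·d^-1 = 2.35. δp/p = √((1·δa/a)² + (-1·δd/d)²) = √(0.0142 + 0.00107) = 0.123, so δp = 0.290.
Q = p − w + q: δQ = √(δp² + δw² + δq²) = √(0.0842 + 0.000400 + 0.00578) = 0.301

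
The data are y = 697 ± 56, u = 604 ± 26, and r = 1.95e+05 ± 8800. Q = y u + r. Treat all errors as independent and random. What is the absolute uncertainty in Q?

Let p = y·u = 4.21e+05. δp/p = √((1·δy/y)² + (1·δu/u)²) = √(0.00646 + 0.00185) = 0.0911, so δp = 38400.
Q = p + r: δQ = √(δp² + δr²) = √(1.47e+09 + 7.74e+07) = 39400

39400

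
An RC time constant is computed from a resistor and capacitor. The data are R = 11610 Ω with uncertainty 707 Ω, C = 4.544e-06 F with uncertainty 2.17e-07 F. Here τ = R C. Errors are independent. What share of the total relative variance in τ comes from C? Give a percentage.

(δτ/τ)² = (1·δR/R)² + (1·δC/C)²
  R term: (1×0.0609)² = 0.00371
  C term: (1×0.0478)² = 0.00228
Total = 0.00599. Share from C = 0.00228/0.00599 = 0.381.

38.1%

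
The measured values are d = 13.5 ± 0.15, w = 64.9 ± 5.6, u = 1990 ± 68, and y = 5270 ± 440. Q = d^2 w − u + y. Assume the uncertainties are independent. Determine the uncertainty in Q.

Let p = d^2·w = 11800. δp/p = √((2·δd/d)² + (1·δw/w)²) = √(0.000494 + 0.00745) = 0.0891, so δp = 1050.
Q = p − u + y: δQ = √(δp² + δu² + δy²) = √(1.11e+06 + 4620 + 1.94e+05) = 1140

1140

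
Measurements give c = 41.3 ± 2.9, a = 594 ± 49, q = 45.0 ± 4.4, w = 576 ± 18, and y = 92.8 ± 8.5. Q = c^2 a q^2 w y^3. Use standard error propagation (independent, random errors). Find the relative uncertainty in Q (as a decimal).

0.376

For a monomial Q ∝ c^2, a, q^2, w, y^3, fractional errors add in quadrature:
  (2·δc/c)² = (2×0.0702)² = 0.0197;  (1·δa/a)² = (1×0.0825)² = 0.00680;  (2·δq/q)² = (2×0.0978)² = 0.0382;  (1·δw/w)² = (1×0.0312)² = 0.000977;  (3·δy/y)² = (3×0.0916)² = 0.0755
δQ/Q = √(0.141) = 0.376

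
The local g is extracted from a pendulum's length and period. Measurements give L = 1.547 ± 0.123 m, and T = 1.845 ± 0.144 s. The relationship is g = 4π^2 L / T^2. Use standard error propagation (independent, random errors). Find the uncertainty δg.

3.14 m/s^2

Since g is a product/quotient, work with relative uncertainties:
  (1·δL/L)² = (1×0.0795)² = 0.00632;  (-2·δT/T)² = (-2×0.0780)² = 0.0244
δg/g = √(0.0307) = 0.175
g = 17.94 m/s^2, so δg = 0.175 × 17.94 = 3.14 m/s^2.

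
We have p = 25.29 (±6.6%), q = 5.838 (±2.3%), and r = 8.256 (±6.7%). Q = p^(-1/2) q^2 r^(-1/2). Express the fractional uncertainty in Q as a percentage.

For a monomial Q ∝ p^(-1/2), q^2, r^(-1/2), fractional errors add in quadrature:
  (−½·δp/p)² = (-0.5×0.0660)² = 0.00109;  (2·δq/q)² = (2×0.0230)² = 0.00212;  (−½·δr/r)² = (-0.5×0.0670)² = 0.00112
δQ/Q = √(0.00433) = 0.0658

6.58%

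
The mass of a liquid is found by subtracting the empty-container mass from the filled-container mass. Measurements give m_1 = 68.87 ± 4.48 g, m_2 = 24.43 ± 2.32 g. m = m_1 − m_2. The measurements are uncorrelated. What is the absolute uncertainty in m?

5.05 g

Absolute uncertainties add in quadrature for a linear combination:
  (δm_1)² = 20.1;  (δm_2)² = 5.38
δm = √(25.5) = 5.05 g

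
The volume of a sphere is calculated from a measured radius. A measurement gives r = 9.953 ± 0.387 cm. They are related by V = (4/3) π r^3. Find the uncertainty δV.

V ∝ r^3, so δV/V = |3| · δr/r = 3 × 0.0389 = 0.117.
V = 4130 cm^3, so δV = 0.117 × 4130 = 482 cm^3.

482 cm^3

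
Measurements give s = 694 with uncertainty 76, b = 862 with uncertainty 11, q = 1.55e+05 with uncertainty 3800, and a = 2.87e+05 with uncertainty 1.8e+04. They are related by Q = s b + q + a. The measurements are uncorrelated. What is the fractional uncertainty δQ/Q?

Let p = s·b = 5.98e+05. δp/p = √((1·δs/s)² + (1·δb/b)²) = √(0.0120 + 0.000163) = 0.110, so δp = 66000.
Q = p + q + a: δQ = √(δp² + δq² + δa²) = √(4.35e+09 + 1.44e+07 + 3.24e+08) = 68500
Q = 1.04e+06, so δQ/Q = 68500/1.04e+06 = 0.0658.

0.0658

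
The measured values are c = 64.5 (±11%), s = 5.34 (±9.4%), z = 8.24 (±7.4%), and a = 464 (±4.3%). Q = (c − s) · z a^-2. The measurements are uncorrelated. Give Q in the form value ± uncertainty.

Let u = c − s = 59.2. δu = √(δc² + δs²) = √(50.3 + 0.252) = 7.11, so δu/u = 0.120.
Q is then a monomial in u, z, a:
δQ/Q = √((δu/u)² + (1·δz/z)² + (-2·δa/a)²) = √(0.0145 + 0.00548 + 0.00740) = 0.165
Q = 0.00226, so δQ = 0.165 × 0.00226 = 0.000374.

0.00226 ± 0.000374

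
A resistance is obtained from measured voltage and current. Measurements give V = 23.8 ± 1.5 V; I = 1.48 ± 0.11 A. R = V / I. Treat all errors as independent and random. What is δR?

Since R is a product/quotient, work with relative uncertainties:
  (1·δV/V)² = (1×0.0630)² = 0.00397;  (-1·δI/I)² = (-1×0.0743)² = 0.00552
δR/R = √(0.00950) = 0.0974
R = 16.1 Ω, so δR = 0.0974 × 16.1 = 1.57 Ω.

1.57 Ω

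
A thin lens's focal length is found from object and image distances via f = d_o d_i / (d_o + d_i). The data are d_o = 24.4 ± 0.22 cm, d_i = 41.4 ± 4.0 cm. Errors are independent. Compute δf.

0.557 cm

∂f/∂d_o = (d_i/(d_o+d_i))² = 0.396;  ∂f/∂d_i = (d_o/(d_o+d_i))² = 0.138
δf = √((∂f/∂d_o · δd_o)² + (∂f/∂d_i · δd_i)²) = √(0.00758 + 0.303) = 0.557 cm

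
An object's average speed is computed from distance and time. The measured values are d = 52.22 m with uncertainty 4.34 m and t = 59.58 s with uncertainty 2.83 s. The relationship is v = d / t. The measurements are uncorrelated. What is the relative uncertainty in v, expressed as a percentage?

Each factor contributes (exponent × relative error)² to (δv/v)²:
  (1·δd/d)² = (1×0.0831)² = 0.00691;  (-1·δt/t)² = (-1×0.0475)² = 0.00226
δv/v = √(0.00916) = 0.0957

9.57%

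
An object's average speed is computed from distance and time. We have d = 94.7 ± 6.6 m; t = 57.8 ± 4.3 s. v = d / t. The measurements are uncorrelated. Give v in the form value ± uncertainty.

Since v is a product/quotient, work with relative uncertainties:
  (1·δd/d)² = (1×0.0697)² = 0.00486;  (-1·δt/t)² = (-1×0.0744)² = 0.00553
δv/v = √(0.0104) = 0.102
v = 1.64 m/s, so δv = 0.102 × 1.64 = 0.167 m/s.

1.64 ± 0.167 m/s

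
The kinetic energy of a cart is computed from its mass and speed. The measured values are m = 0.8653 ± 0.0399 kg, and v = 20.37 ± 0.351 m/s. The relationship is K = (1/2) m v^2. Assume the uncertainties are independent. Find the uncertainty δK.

For a monomial K ∝ m, v^2, fractional errors add in quadrature:
  (1·δm/m)² = (1×0.0461)² = 0.00213;  (2·δv/v)² = (2×0.0172)² = 0.00119
δK/K = √(0.00331) = 0.0576
K = 179.5 J, so δK = 0.0576 × 179.5 = 10.3 J.

10.3 J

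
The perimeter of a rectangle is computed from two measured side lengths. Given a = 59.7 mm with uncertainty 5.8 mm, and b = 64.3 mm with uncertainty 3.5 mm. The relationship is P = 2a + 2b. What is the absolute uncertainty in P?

P is a linear combination, so absolute uncertainties add in quadrature:
  (2·δa)² = 135;  (2·δb)² = 49.0
δP = √(184) = 13.5 mm

13.5 mm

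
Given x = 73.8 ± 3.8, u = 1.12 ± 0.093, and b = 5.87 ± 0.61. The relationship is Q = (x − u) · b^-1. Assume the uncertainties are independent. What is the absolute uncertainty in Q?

Let w = x − u = 72.7. δw = √(δx² + δu²) = √(14.4 + 0.00865) = 3.80, so δw/w = 0.0523.
Q is then a monomial in w, b:
δQ/Q = √((δw/w)² + (-1·δb/b)²) = √(0.00274 + 0.0108) = 0.116
Q = 12.4, so δQ = 0.116 × 12.4 = 1.44.

1.44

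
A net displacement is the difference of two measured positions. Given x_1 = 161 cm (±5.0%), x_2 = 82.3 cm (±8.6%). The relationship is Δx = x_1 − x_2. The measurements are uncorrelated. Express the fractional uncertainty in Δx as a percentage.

Absolute uncertainties add in quadrature for a linear combination:
  (δx_1)² = 64.8;  (δx_2)² = 50.1
δΔx = √(115) = 10.7 cm
Δx = 78.7 cm, so δΔx/Δx = 10.7/78.7 = 0.136.

13.6%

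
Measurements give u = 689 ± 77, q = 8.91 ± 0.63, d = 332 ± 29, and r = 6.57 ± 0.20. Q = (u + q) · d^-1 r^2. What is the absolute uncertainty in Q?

Let w = u + q = 698. δw = √(δu² + δq²) = √(5930 + 0.397) = 77.0, so δw/w = 0.110.
Q is then a monomial in w, d, r:
δQ/Q = √((δw/w)² + (-1·δd/d)² + (2·δr/r)²) = √(0.0122 + 0.00763 + 0.00371) = 0.153
Q = 90.7, so δQ = 0.153 × 90.7 = 13.9.

13.9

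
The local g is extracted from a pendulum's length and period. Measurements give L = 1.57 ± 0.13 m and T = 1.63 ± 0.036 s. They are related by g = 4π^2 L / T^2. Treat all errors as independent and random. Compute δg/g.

Since g is a product/quotient, work with relative uncertainties:
  (1·δL/L)² = (1×0.0828)² = 0.00686;  (-2·δT/T)² = (-2×0.0221)² = 0.00195
δg/g = √(0.00881) = 0.0938

0.0938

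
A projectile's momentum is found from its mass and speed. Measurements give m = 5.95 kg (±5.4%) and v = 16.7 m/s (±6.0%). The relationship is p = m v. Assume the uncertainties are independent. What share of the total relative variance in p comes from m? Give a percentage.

(δp/p)² = (1·δm/m)² + (1·δv/v)²
  m term: (1×0.0540)² = 0.00292
  v term: (1×0.0600)² = 0.00360
Total = 0.00652. Share from m = 0.00292/0.00652 = 0.448.

44.8%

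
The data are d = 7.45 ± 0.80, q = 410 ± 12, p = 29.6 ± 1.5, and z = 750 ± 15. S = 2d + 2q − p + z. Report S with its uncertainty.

Each term contributes (cᵢ δxᵢ)² to (δS)²:
  (2·δd)² = 2.56;  (2·δq)² = 576;  (δp)² = 2.25;  (δz)² = 225
δS = √(806) = 28.4
S = 1560.

1560 ± 28.4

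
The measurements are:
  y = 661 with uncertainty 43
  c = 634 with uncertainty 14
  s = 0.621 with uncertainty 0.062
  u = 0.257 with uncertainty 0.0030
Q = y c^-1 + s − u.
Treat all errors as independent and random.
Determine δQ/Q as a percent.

6.74%

Let p = y·c^-1 = 1.04. δp/p = √((1·δy/y)² + (-1·δc/c)²) = √(0.00423 + 0.000488) = 0.0687, so δp = 0.0716.
Q = p + s − u: δQ = √(δp² + δs² + δu²) = √(0.00513 + 0.00384 + 9e-06) = 0.0948
Q = 1.41, so δQ/Q = 0.0948/1.41 = 0.0674.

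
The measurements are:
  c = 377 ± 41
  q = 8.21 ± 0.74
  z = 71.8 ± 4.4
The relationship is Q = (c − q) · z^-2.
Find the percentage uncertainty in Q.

16.5%

Let u = c − q = 369. δu = √(δc² + δq²) = √(1680 + 0.548) = 41.0, so δu/u = 0.111.
Q is then a monomial in u, z:
δQ/Q = √((δu/u)² + (-2·δz/z)²) = √(0.0124 + 0.0150) = 0.165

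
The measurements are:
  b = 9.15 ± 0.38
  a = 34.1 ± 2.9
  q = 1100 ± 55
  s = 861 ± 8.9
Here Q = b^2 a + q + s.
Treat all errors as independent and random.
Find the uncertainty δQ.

Let p = b^2·a = 2850. δp/p = √((2·δb/b)² + (1·δa/a)²) = √(0.00690 + 0.00723) = 0.119, so δp = 339.
Q = p + q + s: δQ = √(δp² + δq² + δs²) = √(1.15e+05 + 3020 + 79.2) = 344

344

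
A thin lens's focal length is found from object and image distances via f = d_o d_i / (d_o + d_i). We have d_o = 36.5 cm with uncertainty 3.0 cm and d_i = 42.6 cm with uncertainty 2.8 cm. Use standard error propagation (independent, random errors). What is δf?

1.05 cm

∂f/∂d_o = (d_i/(d_o+d_i))² = 0.290;  ∂f/∂d_i = (d_o/(d_o+d_i))² = 0.213
δf = √((∂f/∂d_o · δd_o)² + (∂f/∂d_i · δd_i)²) = √(0.757 + 0.355) = 1.05 cm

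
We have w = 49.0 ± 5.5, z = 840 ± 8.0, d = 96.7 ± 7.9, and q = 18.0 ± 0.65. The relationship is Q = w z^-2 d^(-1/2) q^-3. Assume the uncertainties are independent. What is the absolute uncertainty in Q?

Q is a product of powers, so relative uncertainties combine in quadrature:
  (1·δw/w)² = (1×0.112)² = 0.0126;  (-2·δz/z)² = (-2×0.00952)² = 0.000363;  (−½·δd/d)² = (-0.5×0.0817)² = 0.00167;  (-3·δq/q)² = (-3×0.0361)² = 0.0117
δQ/Q = √(0.0264) = 0.162
Q = 1.21e-09, so δQ = 0.162 × 1.21e-09 = 1.97e-10.

1.97e-10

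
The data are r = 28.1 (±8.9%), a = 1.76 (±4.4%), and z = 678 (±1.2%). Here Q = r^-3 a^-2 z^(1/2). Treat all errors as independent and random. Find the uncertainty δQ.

Q is a product of powers, so relative uncertainties combine in quadrature:
  (-3·δr/r)² = (-3×0.0890)² = 0.0713;  (-2·δa/a)² = (-2×0.0440)² = 0.00774;  (½·δz/z)² = (0.5×0.0120)² = 3.6e-05
δQ/Q = √(0.0791) = 0.281
Q = 0.000379, so δQ = 0.281 × 0.000379 = 0.000107.

0.000107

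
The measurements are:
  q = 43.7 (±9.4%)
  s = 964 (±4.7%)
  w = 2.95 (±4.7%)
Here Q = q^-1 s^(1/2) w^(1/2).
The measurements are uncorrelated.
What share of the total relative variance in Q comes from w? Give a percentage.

(δQ/Q)² = (-1·δq/q)² + (½·δs/s)² + (½·δw/w)²
  q term: (-1×0.0940)² = 0.00884
  s term: (0.5×0.0470)² = 0.000552
  w term: (0.5×0.0470)² = 0.000552
Total = 0.00994. Share from w = 0.000552/0.00994 = 0.0556.

5.56%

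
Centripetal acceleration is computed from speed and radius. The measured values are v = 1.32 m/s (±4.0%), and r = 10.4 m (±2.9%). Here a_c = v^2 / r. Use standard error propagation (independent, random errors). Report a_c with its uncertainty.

Since a_c is a product/quotient, work with relative uncertainties:
  (2·δv/v)² = (2×0.0400)² = 0.00640;  (-1·δr/r)² = (-1×0.0290)² = 0.000841
δa_c/a_c = √(0.00724) = 0.0851
a_c = 0.168 m/s^2, so δa_c = 0.0851 × 0.168 = 0.0143 m/s^2.

0.168 ± 0.0143 m/s^2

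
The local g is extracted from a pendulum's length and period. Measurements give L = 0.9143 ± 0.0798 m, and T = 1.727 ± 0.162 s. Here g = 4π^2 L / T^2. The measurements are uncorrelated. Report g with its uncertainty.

12.10 ± 2.50 m/s^2

Relative error in a monomial: (δg/g)² = Σ (nᵢ · δxᵢ/xᵢ)².
  (1·δL/L)² = (1×0.0873)² = 0.00762;  (-2·δT/T)² = (-2×0.0938)² = 0.0352
δg/g = √(0.0428) = 0.207
g = 12.10 m/s^2, so δg = 0.207 × 12.10 = 2.50 m/s^2.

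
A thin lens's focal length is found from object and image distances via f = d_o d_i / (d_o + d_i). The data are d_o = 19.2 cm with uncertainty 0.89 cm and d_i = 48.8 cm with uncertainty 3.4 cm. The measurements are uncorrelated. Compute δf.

0.533 cm

∂f/∂d_o = (d_i/(d_o+d_i))² = 0.515;  ∂f/∂d_i = (d_o/(d_o+d_i))² = 0.0797
δf = √((∂f/∂d_o · δd_o)² + (∂f/∂d_i · δd_i)²) = √(0.210 + 0.0735) = 0.533 cm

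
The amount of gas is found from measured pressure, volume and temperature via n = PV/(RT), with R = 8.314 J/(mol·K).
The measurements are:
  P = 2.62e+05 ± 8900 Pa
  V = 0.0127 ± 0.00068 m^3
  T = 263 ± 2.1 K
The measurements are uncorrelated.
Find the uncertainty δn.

n is a product of powers, so relative uncertainties combine in quadrature:
  (1·δP/P)² = (1×0.0340)² = 0.00115;  (1·δV/V)² = (1×0.0535)² = 0.00287;  (-1·δT/T)² = (-1×0.00798)² = 6.38e-05
δn/n = √(0.00408) = 0.0639
n = 1.52 mol, so δn = 0.0639 × 1.52 = 0.0973 mol.

0.0973 mol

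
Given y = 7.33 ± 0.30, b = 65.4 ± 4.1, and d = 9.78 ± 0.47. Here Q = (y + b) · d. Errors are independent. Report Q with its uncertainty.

711 ± 52.8

Let u = y + b = 72.7. δu = √(δy² + δb²) = √(0.0900 + 16.8) = 4.11, so δu/u = 0.0565.
Q is then a monomial in u, d:
δQ/Q = √((δu/u)² + (1·δd/d)²) = √(0.00319 + 0.00231) = 0.0742
Q = 711, so δQ = 0.0742 × 711 = 52.8.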